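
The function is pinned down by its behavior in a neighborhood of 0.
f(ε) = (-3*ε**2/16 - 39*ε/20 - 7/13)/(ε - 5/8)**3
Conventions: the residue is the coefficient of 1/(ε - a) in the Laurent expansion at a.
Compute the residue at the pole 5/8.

The residue is -3/16.

At the order-3 pole 5/8 set g(ε) = (ε - (5/8))^3*f(ε) = -3*ε**2/16 - 39*ε/20 - 7/13.
Order-3 pole: residue = g''(a)/2; g''(5/8) = -3/8, so the residue is -3/16.


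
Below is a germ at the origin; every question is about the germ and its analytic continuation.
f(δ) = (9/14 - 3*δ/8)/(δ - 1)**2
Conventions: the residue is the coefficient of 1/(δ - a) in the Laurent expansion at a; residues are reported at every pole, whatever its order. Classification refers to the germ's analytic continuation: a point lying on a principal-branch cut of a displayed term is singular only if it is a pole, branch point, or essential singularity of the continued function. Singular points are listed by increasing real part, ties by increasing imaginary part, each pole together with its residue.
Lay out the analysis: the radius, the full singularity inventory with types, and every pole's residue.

Radius of convergence at 0: 1.
At 1: a pole of order 2; residue -3/8.

Denominator factor (δ - 1)^2: pole of order 2 at 1, modulus 1.
The radius of convergence is the smallest modulus among the singular points: 1.
At the order-2 pole 1 set g(δ) = (δ - (1))^2*f(δ) = 9/14 - 3*δ/8.
Order-2 pole: residue = g'(a); g'(1) = -3/8, so the residue is -3/8.


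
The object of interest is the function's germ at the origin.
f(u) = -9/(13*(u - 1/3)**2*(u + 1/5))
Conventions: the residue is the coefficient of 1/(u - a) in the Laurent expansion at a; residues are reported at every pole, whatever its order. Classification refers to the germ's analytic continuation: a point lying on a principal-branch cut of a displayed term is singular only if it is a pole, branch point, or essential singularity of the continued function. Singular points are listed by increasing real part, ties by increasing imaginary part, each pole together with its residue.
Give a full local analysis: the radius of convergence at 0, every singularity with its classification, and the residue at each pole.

Radius of convergence at 0: 1/5.
At -1/5: a pole of order 1; residue -2025/832.
At 1/3: a pole of order 2; residue 2025/832.

Denominator factor (u + 1/5): pole of order 1 at -1/5, modulus 1/5.
Denominator factor (u - 1/3)^2: pole of order 2 at 1/3, modulus 1/3.
The radius of convergence is the smallest modulus among the singular points: 1/5.
At the order-1 pole -1/5 set g(u) = (u - (-1/5))*f(u) = -9/(13*(u - 1/3)**2).
Simple pole: residue = g(a) at a = -1/5, which is -2025/832.
At the order-2 pole 1/3 set g(u) = (u - (1/3))^2*f(u) = -9/(13*(u + 1/5)).
Order-2 pole: residue = g'(a); g'(1/3) = 2025/832, so the residue is 2025/832.
List the singular points by increasing real part (a conjugate pair: the negative imaginary part first).


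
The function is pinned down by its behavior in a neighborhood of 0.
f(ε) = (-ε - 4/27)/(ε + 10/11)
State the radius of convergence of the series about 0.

Denominator factor (ε + 10/11): pole of order 1 at -10/11, modulus 10/11.
The radius of convergence is the smallest modulus among the singular points: 10/11.

The radius of convergence is 10/11.


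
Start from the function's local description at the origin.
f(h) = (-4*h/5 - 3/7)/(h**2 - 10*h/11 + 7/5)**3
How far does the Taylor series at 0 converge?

Denominator factor (h**2 - 10*h/11 + 7/5)^3: discriminant -2888/605, complex-conjugate roots (5/11) + ((19/55)*sqrt(10))*i and (5/11) - ((19/55)*sqrt(10))*i; poles of order 3, moduli (1/5)*sqrt(35) and (1/5)*sqrt(35).
The radius of convergence is the smallest modulus among the singular points: (1/5)*sqrt(35).

The radius of convergence is (1/5)*sqrt(35).


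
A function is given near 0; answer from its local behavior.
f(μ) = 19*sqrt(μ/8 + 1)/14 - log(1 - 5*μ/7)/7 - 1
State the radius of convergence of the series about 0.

The radius of convergence is 7/5.

Branch term (19/14)*sqrt(1 - μ/(-8)): its argument vanishes at μ = -8, a square-root branch point, modulus 8.
Branch term (-1/7)*log(1 - μ/(7/5)): its argument vanishes at μ = 7/5, a logarithmic branch point, modulus 7/5.
The radius of convergence is the smallest modulus among the singular points: 7/5.


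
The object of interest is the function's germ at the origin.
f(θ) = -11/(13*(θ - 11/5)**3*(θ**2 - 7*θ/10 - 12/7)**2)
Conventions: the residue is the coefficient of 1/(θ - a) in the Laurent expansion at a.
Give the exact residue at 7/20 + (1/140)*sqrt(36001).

The factor θ**2 - 7*θ/10 - 12/7 splits as (θ - a)(θ - a') with a = 7/20 + (1/140)*sqrt(36001), a' = 7/20 - (1/140)*sqrt(36001). At the order-2 pole a set g(θ) = (θ - a)^2*f(θ) = [-11/(13*(θ - 11/5)**3)] / (θ - a')^2.
Order-2 pole: residue = g'(a); g'(7/20 + (1/140)*sqrt(36001)) = 45087350/17779203 + (4580610650/343511981163)*sqrt(36001), so the residue is 45087350/17779203 + (4580610650/343511981163)*sqrt(36001).

The residue is 45087350/17779203 + (4580610650/343511981163)*sqrt(36001).


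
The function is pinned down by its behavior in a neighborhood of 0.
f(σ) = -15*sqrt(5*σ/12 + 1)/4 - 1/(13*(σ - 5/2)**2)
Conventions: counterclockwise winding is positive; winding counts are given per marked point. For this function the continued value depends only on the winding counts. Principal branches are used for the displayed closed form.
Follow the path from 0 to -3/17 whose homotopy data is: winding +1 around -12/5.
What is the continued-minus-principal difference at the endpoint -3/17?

Continued minus principal equals (45/68)*sqrt(119).

The rational part is single-valued and drops out of the difference; each branch term changes only by its own monodromy.
(-15/4)*sqrt(1 - σ/(-12/5)): winding +1 is odd, the square root flips sign, contributing -2*(-15/4)*sqrt(1 - (-3/17)/(-12/5)) = -2*(-15/4)*sqrt(63/68) = (45/68)*sqrt(119).
Summing the contributions at σ = -3/17 gives (45/68)*sqrt(119).


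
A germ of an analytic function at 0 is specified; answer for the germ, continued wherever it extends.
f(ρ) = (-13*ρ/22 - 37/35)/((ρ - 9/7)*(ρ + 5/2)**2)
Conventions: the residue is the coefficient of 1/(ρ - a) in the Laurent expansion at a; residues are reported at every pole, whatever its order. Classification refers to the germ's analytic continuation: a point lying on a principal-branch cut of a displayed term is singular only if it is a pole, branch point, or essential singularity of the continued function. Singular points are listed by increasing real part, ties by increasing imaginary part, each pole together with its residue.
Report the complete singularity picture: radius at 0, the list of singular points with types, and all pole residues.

Denominator factor (ρ - 9/7): pole of order 1 at 9/7, modulus 9/7.
Denominator factor (ρ + 5/2)^2: pole of order 2 at -5/2, modulus 5/2.
The radius of convergence is the smallest modulus among the singular points: 9/7.
At the order-2 pole -5/2 set g(ρ) = (ρ - (-5/2))^2*f(ρ) = (-13*ρ/22 - 37/35)/(ρ - 9/7).
Order-2 pole: residue = g'(a); g'(-5/2) = 19586/154495, so the residue is 19586/154495.
At the order-1 pole 9/7 set g(ρ) = (ρ - (9/7))*f(ρ) = (-13*ρ/22 - 37/35)/(ρ + 5/2)**2.
Simple pole: residue = g(a) at a = 9/7, which is -19586/154495.
List the singular points by increasing real part (a conjugate pair: the negative imaginary part first).

Radius of convergence at 0: 9/7.
At -5/2: a pole of order 2; residue 19586/154495.
At 9/7: a pole of order 1; residue -19586/154495.


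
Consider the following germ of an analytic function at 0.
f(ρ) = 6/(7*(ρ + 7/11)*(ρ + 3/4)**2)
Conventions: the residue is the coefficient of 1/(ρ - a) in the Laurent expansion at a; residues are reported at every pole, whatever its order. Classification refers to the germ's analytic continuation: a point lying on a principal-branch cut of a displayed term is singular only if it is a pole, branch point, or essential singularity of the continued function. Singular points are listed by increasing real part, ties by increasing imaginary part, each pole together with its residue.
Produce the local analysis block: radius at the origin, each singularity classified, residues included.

Radius of convergence at 0: 7/11.
At -3/4: a pole of order 2; residue -11616/175.
At -7/11: a pole of order 1; residue 11616/175.

Denominator factor (ρ + 3/4)^2: pole of order 2 at -3/4, modulus 3/4.
Denominator factor (ρ + 7/11): pole of order 1 at -7/11, modulus 7/11.
The radius of convergence is the smallest modulus among the singular points: 7/11.
At the order-2 pole -3/4 set g(ρ) = (ρ - (-3/4))^2*f(ρ) = 6/(7*(ρ + 7/11)).
Order-2 pole: residue = g'(a); g'(-3/4) = -11616/175, so the residue is -11616/175.
At the order-1 pole -7/11 set g(ρ) = (ρ - (-7/11))*f(ρ) = 6/(7*(ρ + 3/4)**2).
Simple pole: residue = g(a) at a = -7/11, which is 11616/175.
List the singular points by increasing real part (a conjugate pair: the negative imaginary part first).


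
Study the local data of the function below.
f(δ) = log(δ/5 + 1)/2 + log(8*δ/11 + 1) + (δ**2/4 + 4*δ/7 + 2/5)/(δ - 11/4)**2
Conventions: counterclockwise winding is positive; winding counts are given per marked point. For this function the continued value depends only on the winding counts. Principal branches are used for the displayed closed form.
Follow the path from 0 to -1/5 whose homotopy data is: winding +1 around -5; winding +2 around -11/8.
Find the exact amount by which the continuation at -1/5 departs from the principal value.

Continued minus principal equals (5)*pi*i.

The rational part is single-valued and drops out of the difference; each branch term changes only by its own monodromy.
(1/2)*log(1 - δ/(-5)): each positive loop around -5 adds 2*pi*i to the log, so winding +1 contributes (1/2)*(1)*2*pi*i = pi*i.
(1)*log(1 - δ/(-11/8)): each positive loop around -11/8 adds 2*pi*i to the log, so winding +2 contributes (1)*(2)*2*pi*i = (4)*pi*i.
Summing the contributions at δ = -1/5 gives (5)*pi*i.


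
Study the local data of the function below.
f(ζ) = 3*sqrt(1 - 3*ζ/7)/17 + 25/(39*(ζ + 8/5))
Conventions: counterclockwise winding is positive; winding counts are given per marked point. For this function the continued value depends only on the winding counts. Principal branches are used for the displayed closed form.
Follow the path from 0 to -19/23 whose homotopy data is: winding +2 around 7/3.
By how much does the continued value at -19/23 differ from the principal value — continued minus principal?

Continued minus principal equals 0.

The rational part is single-valued and drops out of the difference; each branch term changes only by its own monodromy.
(3/17)*sqrt(1 - ζ/(7/3)): winding +2 is even, the square root returns to the same sheet, contribution 0.
Summing the contributions at ζ = -19/23 gives 0.


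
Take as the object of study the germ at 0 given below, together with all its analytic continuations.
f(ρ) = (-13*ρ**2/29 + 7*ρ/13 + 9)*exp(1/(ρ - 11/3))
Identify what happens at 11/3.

The exponent 1/(ρ - (11/3)) has a pole at 11/3, so exp(1/(ρ - (11/3))) takes every nonzero value near it: an essential singularity (not a pole of any order).

The point is an essential singularity.


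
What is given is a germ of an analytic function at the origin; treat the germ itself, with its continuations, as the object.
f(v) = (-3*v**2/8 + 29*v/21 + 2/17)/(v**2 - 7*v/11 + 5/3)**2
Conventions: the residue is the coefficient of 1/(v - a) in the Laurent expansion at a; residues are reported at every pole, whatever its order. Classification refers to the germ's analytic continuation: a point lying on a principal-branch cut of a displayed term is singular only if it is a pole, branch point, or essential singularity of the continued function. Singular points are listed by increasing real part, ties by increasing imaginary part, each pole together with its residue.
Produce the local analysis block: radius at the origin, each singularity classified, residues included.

Denominator factor (v**2 - 7*v/11 + 5/3)^2: discriminant -2273/363, complex-conjugate roots (7/22) + ((1/66)*sqrt(6819))*i and (7/22) - ((1/66)*sqrt(6819))*i; poles of order 2, moduli (1/3)*sqrt(15) and (1/3)*sqrt(15).
The radius of convergence is the smallest modulus among the singular points: (1/3)*sqrt(15).
The factor v**2 - 7*v/11 + 5/3 splits as (v - a)(v - a') with a = (7/22) - ((1/66)*sqrt(6819))*i, a' = (7/22) + ((1/66)*sqrt(6819))*i. At the order-2 pole a set g(v) = (v - a)^2*f(v) = [-3*v**2/8 + 29*v/21 + 2/17] / (v - a')^2.
Order-2 pole: residue = g'(a); g'((7/22) - ((1/66)*sqrt(6819))*i) = -((36905/351323972)*sqrt(6819))*i, so the residue is -((36905/351323972)*sqrt(6819))*i.
The factor v**2 - 7*v/11 + 5/3 splits as (v - a)(v - a') with a = (7/22) + ((1/66)*sqrt(6819))*i, a' = (7/22) - ((1/66)*sqrt(6819))*i. At the order-2 pole a set g(v) = (v - a)^2*f(v) = [-3*v**2/8 + 29*v/21 + 2/17] / (v - a')^2.
Order-2 pole: residue = g'(a); g'((7/22) + ((1/66)*sqrt(6819))*i) = ((36905/351323972)*sqrt(6819))*i, so the residue is ((36905/351323972)*sqrt(6819))*i.
List the singular points by increasing real part (a conjugate pair: the negative imaginary part first).

Radius of convergence at 0: (1/3)*sqrt(15).
At (7/22) - ((1/66)*sqrt(6819))*i: a pole of order 2; residue -((36905/351323972)*sqrt(6819))*i.
At (7/22) + ((1/66)*sqrt(6819))*i: a pole of order 2; residue ((36905/351323972)*sqrt(6819))*i.


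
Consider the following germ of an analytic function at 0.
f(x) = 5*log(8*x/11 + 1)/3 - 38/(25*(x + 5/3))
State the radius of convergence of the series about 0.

Denominator factor (x + 5/3): pole of order 1 at -5/3, modulus 5/3.
Branch term (5/3)*log(1 - x/(-11/8)): its argument vanishes at x = -11/8, a logarithmic branch point, modulus 11/8.
The radius of convergence is the smallest modulus among the singular points: 11/8.

The radius of convergence is 11/8.


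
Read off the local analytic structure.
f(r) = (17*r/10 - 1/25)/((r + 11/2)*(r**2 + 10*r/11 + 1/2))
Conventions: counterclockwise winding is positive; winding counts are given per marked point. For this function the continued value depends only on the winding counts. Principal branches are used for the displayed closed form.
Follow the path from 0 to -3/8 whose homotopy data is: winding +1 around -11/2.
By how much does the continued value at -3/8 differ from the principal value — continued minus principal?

Continued minus principal equals 0.

The function is rational, hence single-valued: continuing it around any pole returns the same value, so the difference is 0.


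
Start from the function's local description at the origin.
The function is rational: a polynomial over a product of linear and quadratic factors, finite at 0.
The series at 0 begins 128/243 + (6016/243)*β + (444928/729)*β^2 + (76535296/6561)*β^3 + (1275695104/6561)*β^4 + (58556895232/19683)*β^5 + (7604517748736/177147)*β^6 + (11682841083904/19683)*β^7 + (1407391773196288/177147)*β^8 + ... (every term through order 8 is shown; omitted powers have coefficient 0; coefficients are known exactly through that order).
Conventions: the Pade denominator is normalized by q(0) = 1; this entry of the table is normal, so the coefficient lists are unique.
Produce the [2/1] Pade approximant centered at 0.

The Pade approximant has numerator coefficients [128/243, 27917312/1900503, 260637568/1900503]; denominator coefficients [1, -149483/7821].

Taylor coefficients needed (read off): a_0 = 128/243, a_1 = 6016/243, a_2 = 444928/729, a_3 = 76535296/6561.
Write the denominator as Q(β) = 1 + q1*β. Requiring Q*f - P = O(β^4) with deg P <= 2 kills the coefficients of β^3..β^3 in Q*f:
  β^3: a_3 + q1*a_2 = 0, i.e. 76535296/6561 + (444928/729)*q1 = 0.
Solving this linear system: q1 = -149483/7821.
The numerator is Q*f truncated at degree 2: P0 = a_0 = 128/243; P1 = a_1 + q1*a_0 = 27917312/1900503; P2 = a_2 + q1*a_1 = 260637568/1900503.


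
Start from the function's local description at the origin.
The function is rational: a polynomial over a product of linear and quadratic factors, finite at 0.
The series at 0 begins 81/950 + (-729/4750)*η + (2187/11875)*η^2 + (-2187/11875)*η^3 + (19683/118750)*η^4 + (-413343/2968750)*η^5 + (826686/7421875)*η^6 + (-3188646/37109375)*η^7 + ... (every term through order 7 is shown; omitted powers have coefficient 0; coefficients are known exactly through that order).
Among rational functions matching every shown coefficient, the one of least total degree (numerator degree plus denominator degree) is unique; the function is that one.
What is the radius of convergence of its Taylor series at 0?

The radius of convergence is 5/3.

No rational of total degree below 3 reproduces all 8 coefficients; solving the [0/3] Pade equations on them gives f(η) = 15/(38*(η + 5/3)**3), whose expansion matches every shown term.
Denominator factor (η + 5/3)^3: pole of order 3 at -5/3, modulus 5/3.
The radius of convergence is the smallest modulus among the singular points: 5/3.


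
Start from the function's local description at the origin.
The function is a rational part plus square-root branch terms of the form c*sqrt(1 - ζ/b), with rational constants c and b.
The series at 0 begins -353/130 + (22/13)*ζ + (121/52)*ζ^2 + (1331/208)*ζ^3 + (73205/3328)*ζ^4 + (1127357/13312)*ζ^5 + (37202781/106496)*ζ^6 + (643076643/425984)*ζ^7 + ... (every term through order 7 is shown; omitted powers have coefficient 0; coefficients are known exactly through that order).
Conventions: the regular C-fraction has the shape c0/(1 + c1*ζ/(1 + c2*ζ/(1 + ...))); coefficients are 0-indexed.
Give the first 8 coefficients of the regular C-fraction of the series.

The regular C-fraction coefficients are [-353/130, 220/353, -5643/2824, -3883/4104, -7403/4104, -5643/5384, -9163/5384, -7403/6664].

Taylor coefficients (read off): a_0 = -353/130, a_1 = 22/13, a_2 = 121/52, a_3 = 1331/208, a_4 = 73205/3328, a_5 = 1127357/13312, a_6 = 37202781/106496, a_7 = 643076643/425984.
c0 = a_0 = -353/130. Peel one level at a time: if S = 1 + c*ζ/S' with S'(0) = 1, then c is the ζ-coefficient of S and S' = c*ζ/(S - 1).
S_1 = c0/f = 1 + (220/353)*ζ + (310365/249218)*ζ^2 + ...; c1 = 220/353.
S_2 = c1*ζ/(S_1 - 1) = 1 + (-5643/2824)*ζ + (-121/64)*ζ^2 + ...; c2 = -5643/2824.
S_3 = c2*ζ/(S_2 - 1) = 1 + (-3883/4104)*ζ + (-28745849/16842816)*ζ^2 + ...; c3 = -3883/4104.
S_4 = c3*ζ/(S_3 - 1) = 1 + (-7403/4104)*ζ + (-121/64)*ζ^2 + ...; c4 = -7403/4104.
S_5 = c4*ζ/(S_4 - 1) = 1 + (-5643/5384)*ζ + (-51706809/28987456)*ζ^2 + ...; c5 = -5643/5384.
S_6 = c5*ζ/(S_5 - 1) = 1 + (-9163/5384)*ζ + (-121/64)*ζ^2 + ...; c6 = -9163/5384.
S_7 = c6*ζ/(S_6 - 1) = 1 + (-7403/6664)*ζ + ...; c7 = -7403/6664.


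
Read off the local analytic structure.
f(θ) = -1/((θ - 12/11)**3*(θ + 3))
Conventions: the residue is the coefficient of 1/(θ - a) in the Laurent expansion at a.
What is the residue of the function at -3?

The residue is 1331/91125.

At the order-1 pole -3 set g(θ) = (θ - (-3))*f(θ) = -1/(θ - 12/11)**3.
Simple pole: residue = g(a) at a = -3, which is 1331/91125.


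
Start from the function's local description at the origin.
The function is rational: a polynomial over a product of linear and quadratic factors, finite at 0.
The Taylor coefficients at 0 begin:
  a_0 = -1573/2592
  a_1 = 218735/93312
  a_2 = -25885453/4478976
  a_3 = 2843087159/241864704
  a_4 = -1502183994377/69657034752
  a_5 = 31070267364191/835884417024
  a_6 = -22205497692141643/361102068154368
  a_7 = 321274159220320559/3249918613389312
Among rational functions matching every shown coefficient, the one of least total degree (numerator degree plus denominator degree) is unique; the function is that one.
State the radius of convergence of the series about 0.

The radius of convergence is 8/11.

No rational of total degree below 5 reproduces all 8 coefficients; solving the [1/4] Pade equations on them gives f(σ) = (4*σ/11 - 13/8)/((σ + 8/11)**2*(σ + 9/4)**2), whose expansion matches every shown term.
Denominator factor (σ + 9/4)^2: pole of order 2 at -9/4, modulus 9/4.
Denominator factor (σ + 8/11)^2: pole of order 2 at -8/11, modulus 8/11.
The radius of convergence is the smallest modulus among the singular points: 8/11.


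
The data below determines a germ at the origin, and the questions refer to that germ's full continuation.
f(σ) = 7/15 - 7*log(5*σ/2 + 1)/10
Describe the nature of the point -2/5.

The point is a logarithmic branch point.

The term (-7/10)*log(1 - σ/(-2/5)) has argument 1 - -2/5/(-2/5) = 0 at -2/5: a logarithmic (infinitely-sheeted) branch point; the remaining terms are analytic or single-valued there.


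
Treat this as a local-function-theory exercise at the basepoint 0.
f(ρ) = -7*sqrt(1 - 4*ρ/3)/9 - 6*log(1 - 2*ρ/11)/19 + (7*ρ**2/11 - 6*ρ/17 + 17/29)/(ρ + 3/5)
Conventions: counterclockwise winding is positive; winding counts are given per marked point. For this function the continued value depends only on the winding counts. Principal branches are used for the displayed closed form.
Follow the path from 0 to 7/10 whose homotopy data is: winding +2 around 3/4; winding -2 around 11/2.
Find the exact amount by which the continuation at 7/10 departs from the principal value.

Continued minus principal equals (24/19)*pi*i.

The rational part is single-valued and drops out of the difference; each branch term changes only by its own monodromy.
(-7/9)*sqrt(1 - ρ/(3/4)): winding +2 is even, the square root returns to the same sheet, contribution 0.
(-6/19)*log(1 - ρ/(11/2)): each positive loop around 11/2 adds 2*pi*i to the log, so winding -2 contributes (-6/19)*(-2)*2*pi*i = (24/19)*pi*i.
Summing the contributions at ρ = 7/10 gives (24/19)*pi*i.


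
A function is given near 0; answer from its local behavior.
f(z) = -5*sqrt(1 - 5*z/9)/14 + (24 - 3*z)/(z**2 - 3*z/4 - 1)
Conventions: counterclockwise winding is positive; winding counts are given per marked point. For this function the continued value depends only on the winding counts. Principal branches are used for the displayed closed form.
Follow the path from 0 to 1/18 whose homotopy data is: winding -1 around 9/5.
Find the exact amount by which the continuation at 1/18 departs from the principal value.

The rational part is single-valued and drops out of the difference; each branch term changes only by its own monodromy.
(-5/14)*sqrt(1 - z/(9/5)): winding -1 is odd, the square root flips sign, contributing -2*(-5/14)*sqrt(1 - (1/18)/(9/5)) = -2*(-5/14)*sqrt(157/162) = (5/126)*sqrt(314).
Summing the contributions at z = 1/18 gives (5/126)*sqrt(314).

Continued minus principal equals (5/126)*sqrt(314).


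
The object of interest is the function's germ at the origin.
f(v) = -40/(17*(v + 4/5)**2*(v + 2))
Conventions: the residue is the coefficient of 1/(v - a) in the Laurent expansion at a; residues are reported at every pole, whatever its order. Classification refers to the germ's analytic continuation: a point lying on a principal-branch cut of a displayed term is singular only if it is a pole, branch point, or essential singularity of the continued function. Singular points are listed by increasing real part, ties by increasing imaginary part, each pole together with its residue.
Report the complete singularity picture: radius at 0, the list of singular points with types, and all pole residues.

Radius of convergence at 0: 4/5.
At -2: a pole of order 1; residue -250/153.
At -4/5: a pole of order 2; residue 250/153.

Denominator factor (v + 4/5)^2: pole of order 2 at -4/5, modulus 4/5.
Denominator factor (v + 2): pole of order 1 at -2, modulus 2.
The radius of convergence is the smallest modulus among the singular points: 4/5.
At the order-1 pole -2 set g(v) = (v - (-2))*f(v) = -40/(17*(v + 4/5)**2).
Simple pole: residue = g(a) at a = -2, which is -250/153.
At the order-2 pole -4/5 set g(v) = (v - (-4/5))^2*f(v) = -40/(17*(v + 2)).
Order-2 pole: residue = g'(a); g'(-4/5) = 250/153, so the residue is 250/153.
List the singular points by increasing real part (a conjugate pair: the negative imaginary part first).


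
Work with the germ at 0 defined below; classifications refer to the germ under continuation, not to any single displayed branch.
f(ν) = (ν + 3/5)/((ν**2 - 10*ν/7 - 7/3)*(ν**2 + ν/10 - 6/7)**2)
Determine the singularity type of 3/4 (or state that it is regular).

The point is a regular point.

Denominator factors: ν**2 - 10*ν/7 - 7/3 = -955/336 at ν = 3/4; ν**2 + ν/10 - 6/7 = -123/560 at ν = 3/4 — none vanishes.
So the germ continues analytically to 3/4.


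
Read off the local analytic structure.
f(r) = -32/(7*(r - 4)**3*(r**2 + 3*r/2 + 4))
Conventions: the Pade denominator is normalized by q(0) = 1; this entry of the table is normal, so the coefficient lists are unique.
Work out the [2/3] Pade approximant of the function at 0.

Taylor coefficients needed (expand at 0): a_0 = 1/56, a_1 = 3/448, a_2 = -1/3584, a_3 = 5/4096, a_4 = 151/229376, a_5 = -341/1835008.
Write the denominator as Q(r) = 1 + q1*r + q2*r^2 + q3*r^3. Requiring Q*f - P = O(r^6) with deg P <= 2 kills the coefficients of r^3..r^5 in Q*f:
  r^3: a_3 + q1*a_2 + q2*a_1 + q3*a_0 = 0, i.e. 5/4096 + (-1/3584)*q1 + (3/448)*q2 + (1/56)*q3 = 0.
  r^4: a_4 + q1*a_3 + q2*a_2 + q3*a_1 = 0, i.e. 151/229376 + (5/4096)*q1 + (-1/3584)*q2 + (3/448)*q3 = 0.
  r^5: a_5 + q1*a_4 + q2*a_3 + q3*a_2 = 0, i.e. -341/1835008 + (151/229376)*q1 + (5/4096)*q2 + (-1/3584)*q3 = 0.
Solving this linear system: q1 = 41/736, q2 = 579/5888, q3 = -1229/11776.
The numerator is Q*f truncated at degree 2: P0 = a_0 = 1/56; P1 = a_1 + q1*a_0 = 317/41216; P2 = a_2 + q1*a_1 + q2*a_0 = 305/164864.

The Pade approximant has numerator coefficients [1/56, 317/41216, 305/164864]; denominator coefficients [1, 41/736, 579/5888, -1229/11776].


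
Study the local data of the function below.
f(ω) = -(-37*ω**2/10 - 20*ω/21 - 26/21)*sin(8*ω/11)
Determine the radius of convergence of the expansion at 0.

The radius of convergence is infinite.

The factor -sin(8*ω/11) is entire and contributes no finite singular point.
The polynomial part has no poles.
No finite singular points: the Taylor series at 0 converges everywhere.


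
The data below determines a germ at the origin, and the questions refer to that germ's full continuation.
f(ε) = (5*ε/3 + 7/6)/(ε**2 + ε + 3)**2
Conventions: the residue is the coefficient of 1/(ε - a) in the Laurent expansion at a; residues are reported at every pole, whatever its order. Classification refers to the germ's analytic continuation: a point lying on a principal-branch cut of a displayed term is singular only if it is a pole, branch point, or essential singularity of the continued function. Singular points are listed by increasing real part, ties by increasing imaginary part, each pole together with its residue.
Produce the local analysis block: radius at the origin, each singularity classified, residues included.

Denominator factor (ε**2 + ε + 3)^2: discriminant -11, complex-conjugate roots (-1/2) + ((1/2)*sqrt(11))*i and (-1/2) - ((1/2)*sqrt(11))*i; poles of order 2, moduli sqrt(3) and sqrt(3).
The radius of convergence is the smallest modulus among the singular points: sqrt(3).
The factor ε**2 + ε + 3 splits as (ε - a)(ε - a') with a = (-1/2) - ((1/2)*sqrt(11))*i, a' = (-1/2) + ((1/2)*sqrt(11))*i. At the order-2 pole a set g(ε) = (ε - a)^2*f(ε) = [5*ε/3 + 7/6] / (ε - a')^2.
Order-2 pole: residue = g'(a); g'((-1/2) - ((1/2)*sqrt(11))*i) = ((2/363)*sqrt(11))*i, so the residue is ((2/363)*sqrt(11))*i.
The factor ε**2 + ε + 3 splits as (ε - a)(ε - a') with a = (-1/2) + ((1/2)*sqrt(11))*i, a' = (-1/2) - ((1/2)*sqrt(11))*i. At the order-2 pole a set g(ε) = (ε - a)^2*f(ε) = [5*ε/3 + 7/6] / (ε - a')^2.
Order-2 pole: residue = g'(a); g'((-1/2) + ((1/2)*sqrt(11))*i) = -((2/363)*sqrt(11))*i, so the residue is -((2/363)*sqrt(11))*i.
List the singular points by increasing real part (a conjugate pair: the negative imaginary part first).

Radius of convergence at 0: sqrt(3).
At (-1/2) - ((1/2)*sqrt(11))*i: a pole of order 2; residue ((2/363)*sqrt(11))*i.
At (-1/2) + ((1/2)*sqrt(11))*i: a pole of order 2; residue -((2/363)*sqrt(11))*i.


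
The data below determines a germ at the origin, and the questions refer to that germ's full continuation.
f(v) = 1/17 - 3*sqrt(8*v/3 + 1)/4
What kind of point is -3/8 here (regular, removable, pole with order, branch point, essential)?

The point is an algebraic (square-root) branch point.

The term (-3/4)*sqrt(1 - v/(-3/8)) has argument 1 - -3/8/(-3/8) = 0 at -3/8: a square-root (algebraic, two-sheeted) branch point; the remaining terms are analytic or single-valued there.


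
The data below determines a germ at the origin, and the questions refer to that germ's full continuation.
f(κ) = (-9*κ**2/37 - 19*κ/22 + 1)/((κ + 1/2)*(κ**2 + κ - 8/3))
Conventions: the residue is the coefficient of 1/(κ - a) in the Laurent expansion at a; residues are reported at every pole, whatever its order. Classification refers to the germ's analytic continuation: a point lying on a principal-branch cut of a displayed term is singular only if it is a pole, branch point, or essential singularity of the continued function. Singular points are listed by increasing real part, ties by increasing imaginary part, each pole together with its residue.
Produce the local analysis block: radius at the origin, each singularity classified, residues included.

Radius of convergence at 0: 1/2.
At -1/2 - (1/6)*sqrt(105): a pole of order 1; residue 3231/28490 + (101/5698)*sqrt(105).
At -1/2: a pole of order 1; residue -6696/14245.
At -1/2 + (1/6)*sqrt(105): a pole of order 1; residue 3231/28490 - (101/5698)*sqrt(105).

Denominator factor (κ**2 + κ - 8/3): discriminant 35/3, real irrational roots -1/2 + (1/6)*sqrt(105) and -1/2 - (1/6)*sqrt(105); poles of order 1, moduli -1/2 + (1/6)*sqrt(105) and 1/2 + (1/6)*sqrt(105).
Denominator factor (κ + 1/2): pole of order 1 at -1/2, modulus 1/2.
The radius of convergence is the smallest modulus among the singular points: 1/2.
The factor κ**2 + κ - 8/3 splits as (κ - a)(κ - a') with a = -1/2 - (1/6)*sqrt(105), a' = -1/2 + (1/6)*sqrt(105). At the order-1 pole a set g(κ) = (κ - a)*f(κ) = [(-9*κ**2/37 - 19*κ/22 + 1)/(κ + 1/2)] / (κ - a').
Simple pole: residue = g(a) at a = -1/2 - (1/6)*sqrt(105), which is 3231/28490 + (101/5698)*sqrt(105).
At the order-1 pole -1/2 set g(κ) = (κ - (-1/2))*f(κ) = (-9*κ**2/37 - 19*κ/22 + 1)/(κ**2 + κ - 8/3).
Simple pole: residue = g(a) at a = -1/2, which is -6696/14245.
The factor κ**2 + κ - 8/3 splits as (κ - a)(κ - a') with a = -1/2 + (1/6)*sqrt(105), a' = -1/2 - (1/6)*sqrt(105). At the order-1 pole a set g(κ) = (κ - a)*f(κ) = [(-9*κ**2/37 - 19*κ/22 + 1)/(κ + 1/2)] / (κ - a').
Simple pole: residue = g(a) at a = -1/2 + (1/6)*sqrt(105), which is 3231/28490 - (101/5698)*sqrt(105).
List the singular points by increasing real part (a conjugate pair: the negative imaginary part first).


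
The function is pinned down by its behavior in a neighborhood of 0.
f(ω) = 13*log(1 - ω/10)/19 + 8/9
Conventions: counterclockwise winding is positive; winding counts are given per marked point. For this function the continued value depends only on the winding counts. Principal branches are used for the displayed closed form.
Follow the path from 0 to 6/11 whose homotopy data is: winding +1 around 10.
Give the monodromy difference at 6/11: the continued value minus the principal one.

The rational part is single-valued and drops out of the difference; each branch term changes only by its own monodromy.
(13/19)*log(1 - ω/(10)): each positive loop around 10 adds 2*pi*i to the log, so winding +1 contributes (13/19)*(1)*2*pi*i = (26/19)*pi*i.
Summing the contributions at ω = 6/11 gives (26/19)*pi*i.

Continued minus principal equals (26/19)*pi*i.


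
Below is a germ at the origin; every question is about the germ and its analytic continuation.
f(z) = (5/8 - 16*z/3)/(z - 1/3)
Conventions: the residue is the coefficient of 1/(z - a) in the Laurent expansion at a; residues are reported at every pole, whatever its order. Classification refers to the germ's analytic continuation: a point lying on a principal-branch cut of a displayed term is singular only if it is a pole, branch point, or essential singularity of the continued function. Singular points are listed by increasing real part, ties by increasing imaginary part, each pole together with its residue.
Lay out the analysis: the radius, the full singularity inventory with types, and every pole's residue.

Denominator factor (z - 1/3): pole of order 1 at 1/3, modulus 1/3.
The radius of convergence is the smallest modulus among the singular points: 1/3.
At the order-1 pole 1/3 set g(z) = (z - (1/3))*f(z) = 5/8 - 16*z/3.
Simple pole: residue = g(a) at a = 1/3, which is -83/72.

Radius of convergence at 0: 1/3.
At 1/3: a pole of order 1; residue -83/72.


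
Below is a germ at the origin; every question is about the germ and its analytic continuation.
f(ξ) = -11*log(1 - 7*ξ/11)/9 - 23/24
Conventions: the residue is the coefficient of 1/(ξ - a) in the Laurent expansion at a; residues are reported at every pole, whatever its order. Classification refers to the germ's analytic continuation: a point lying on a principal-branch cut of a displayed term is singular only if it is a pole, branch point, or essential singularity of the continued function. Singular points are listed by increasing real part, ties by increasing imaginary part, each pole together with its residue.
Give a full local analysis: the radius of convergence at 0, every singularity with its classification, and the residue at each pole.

Branch term (-11/9)*log(1 - ξ/(11/7)): its argument vanishes at ξ = 11/7, a logarithmic branch point, modulus 11/7.
The radius of convergence is the smallest modulus among the singular points: 11/7.

Radius of convergence at 0: 11/7.
At 11/7: a logarithmic branch point.


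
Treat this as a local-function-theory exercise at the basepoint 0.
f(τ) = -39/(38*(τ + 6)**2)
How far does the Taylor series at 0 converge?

The radius of convergence is 6.

Denominator factor (τ + 6)^2: pole of order 2 at -6, modulus 6.
The radius of convergence is the smallest modulus among the singular points: 6.


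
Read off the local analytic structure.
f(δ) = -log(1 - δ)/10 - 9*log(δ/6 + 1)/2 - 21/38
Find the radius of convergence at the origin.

Branch term (-1/10)*log(1 - δ/(1)): its argument vanishes at δ = 1, a logarithmic branch point, modulus 1.
Branch term (-9/2)*log(1 - δ/(-6)): its argument vanishes at δ = -6, a logarithmic branch point, modulus 6.
The radius of convergence is the smallest modulus among the singular points: 1.

The radius of convergence is 1.


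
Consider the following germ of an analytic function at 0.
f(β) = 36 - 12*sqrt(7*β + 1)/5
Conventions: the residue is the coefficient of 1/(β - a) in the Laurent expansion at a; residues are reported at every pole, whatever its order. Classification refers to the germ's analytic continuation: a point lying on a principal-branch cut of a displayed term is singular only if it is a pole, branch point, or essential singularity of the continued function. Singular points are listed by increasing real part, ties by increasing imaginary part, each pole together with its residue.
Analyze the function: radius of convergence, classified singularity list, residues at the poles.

Radius of convergence at 0: 1/7.
At -1/7: an algebraic (square-root) branch point.

Branch term (-12/5)*sqrt(1 - β/(-1/7)): its argument vanishes at β = -1/7, a square-root branch point, modulus 1/7.
The radius of convergence is the smallest modulus among the singular points: 1/7.


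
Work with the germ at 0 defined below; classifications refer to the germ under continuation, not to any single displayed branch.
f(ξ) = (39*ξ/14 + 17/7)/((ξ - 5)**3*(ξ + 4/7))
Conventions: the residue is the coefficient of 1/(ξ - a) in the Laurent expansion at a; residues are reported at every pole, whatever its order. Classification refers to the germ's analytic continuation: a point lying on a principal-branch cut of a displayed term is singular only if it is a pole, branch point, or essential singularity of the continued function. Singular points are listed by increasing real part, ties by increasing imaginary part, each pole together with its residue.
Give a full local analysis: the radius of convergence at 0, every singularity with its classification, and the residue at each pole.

Denominator factor (ξ + 4/7): pole of order 1 at -4/7, modulus 4/7.
Denominator factor (ξ - 5)^3: pole of order 3 at 5, modulus 5.
The radius of convergence is the smallest modulus among the singular points: 4/7.
At the order-1 pole -4/7 set g(ξ) = (ξ - (-4/7))*f(ξ) = (39*ξ/14 + 17/7)/(ξ - 5)**3.
Simple pole: residue = g(a) at a = -4/7, which is -287/59319.
At the order-3 pole 5 set g(ξ) = (ξ - (5))^3*f(ξ) = (39*ξ/14 + 17/7)/(ξ + 4/7).
Order-3 pole: residue = g''(a)/2; g''(5) = 574/59319, so the residue is 287/59319.
List the singular points by increasing real part (a conjugate pair: the negative imaginary part first).

Radius of convergence at 0: 4/7.
At -4/7: a pole of order 1; residue -287/59319.
At 5: a pole of order 3; residue 287/59319.


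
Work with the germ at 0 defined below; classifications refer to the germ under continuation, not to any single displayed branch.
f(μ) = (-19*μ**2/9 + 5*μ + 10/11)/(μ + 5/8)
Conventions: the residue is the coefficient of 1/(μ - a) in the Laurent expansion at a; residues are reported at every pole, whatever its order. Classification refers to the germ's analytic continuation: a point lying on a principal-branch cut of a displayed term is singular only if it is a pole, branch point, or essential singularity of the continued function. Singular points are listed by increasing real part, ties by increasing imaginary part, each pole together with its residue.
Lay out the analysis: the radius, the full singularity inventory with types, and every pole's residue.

Radius of convergence at 0: 5/8.
At -5/8: a pole of order 1; residue -19265/6336.

Denominator factor (μ + 5/8): pole of order 1 at -5/8, modulus 5/8.
The radius of convergence is the smallest modulus among the singular points: 5/8.
At the order-1 pole -5/8 set g(μ) = (μ - (-5/8))*f(μ) = -19*μ**2/9 + 5*μ + 10/11.
Simple pole: residue = g(a) at a = -5/8, which is -19265/6336.


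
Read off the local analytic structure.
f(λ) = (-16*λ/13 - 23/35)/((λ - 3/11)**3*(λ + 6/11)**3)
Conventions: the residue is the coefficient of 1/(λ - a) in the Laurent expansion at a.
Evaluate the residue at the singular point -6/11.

At the order-3 pole -6/11 set g(λ) = (λ - (-6/11))^3*f(λ) = (-16*λ/13 - 23/35)/(λ - 3/11)**3.
Order-3 pole: residue = g''(a)/2; g''(-6/11) = 143423236/8955765, so the residue is 71711618/8955765.

The residue is 71711618/8955765.


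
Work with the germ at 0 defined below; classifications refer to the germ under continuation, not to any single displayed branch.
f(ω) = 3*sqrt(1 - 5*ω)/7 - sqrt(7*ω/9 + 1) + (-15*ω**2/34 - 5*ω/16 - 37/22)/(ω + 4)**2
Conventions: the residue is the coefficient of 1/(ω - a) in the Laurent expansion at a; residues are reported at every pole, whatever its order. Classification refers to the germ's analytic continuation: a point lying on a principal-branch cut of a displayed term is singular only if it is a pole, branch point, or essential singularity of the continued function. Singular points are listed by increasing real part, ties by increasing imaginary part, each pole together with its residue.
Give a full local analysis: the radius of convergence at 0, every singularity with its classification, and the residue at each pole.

Radius of convergence at 0: 1/5.
At -4: a pole of order 2; residue 875/272.
At -9/7: an algebraic (square-root) branch point.
At 1/5: an algebraic (square-root) branch point.

Denominator factor (ω + 4)^2: pole of order 2 at -4, modulus 4.
Branch term (3/7)*sqrt(1 - ω/(1/5)): its argument vanishes at ω = 1/5, a square-root branch point, modulus 1/5.
Branch term (-1)*sqrt(1 - ω/(-9/7)): its argument vanishes at ω = -9/7, a square-root branch point, modulus 9/7.
The radius of convergence is the smallest modulus among the singular points: 1/5.
The branch terms are analytic at -4 and contribute nothing to the residue; only the rational part matters.
At the order-2 pole -4 set g(ω) = (ω - (-4))^2*(rational part) = -15*ω**2/34 - 5*ω/16 - 37/22.
Order-2 pole: residue = g'(a); g'(-4) = 875/272, so the residue is 875/272.
List the singular points by increasing real part (a conjugate pair: the negative imaginary part first).
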